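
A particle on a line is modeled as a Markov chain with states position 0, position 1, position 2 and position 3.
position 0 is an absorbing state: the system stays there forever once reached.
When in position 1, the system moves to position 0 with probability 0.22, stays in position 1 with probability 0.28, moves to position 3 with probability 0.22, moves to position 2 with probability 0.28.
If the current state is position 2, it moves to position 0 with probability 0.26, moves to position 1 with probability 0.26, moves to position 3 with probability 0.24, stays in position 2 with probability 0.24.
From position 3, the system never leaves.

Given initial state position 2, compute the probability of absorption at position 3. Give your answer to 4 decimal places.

Let h(s) be the probability of absorption at position 3 starting from transient state s. Then h(position 3) = 1 and h(position 0) = 0. By first-step analysis:
h(position 1) = 0.22·0 + 0.28·h(position 1) + 0.28·h(position 2) + 0.22·1
h(position 2) = 0.26·0 + 0.26·h(position 1) + 0.24·h(position 2) + 0.24·1
Solving: h(position 1) = 0.4941, h(position 2) = 0.4848.
Starting from position 2, the probability is 0.4848.

0.4848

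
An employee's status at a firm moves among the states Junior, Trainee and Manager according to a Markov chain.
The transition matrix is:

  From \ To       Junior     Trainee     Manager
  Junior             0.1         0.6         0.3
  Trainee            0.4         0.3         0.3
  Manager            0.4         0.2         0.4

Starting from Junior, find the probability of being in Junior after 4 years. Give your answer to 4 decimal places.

Propagate the distribution vector 4 years from Junior.
After 0 years: (1.0000, 0.0000, 0.0000)
After 1 year: (0.1000, 0.6000, 0.3000)
After 2 years: (0.3700, 0.3000, 0.3300)
After 3 years: (0.2890, 0.3780, 0.3330)
After 4 years: (0.3133, 0.3534, 0.3333)
P(in Junior after 4 years) = 0.3133

0.3133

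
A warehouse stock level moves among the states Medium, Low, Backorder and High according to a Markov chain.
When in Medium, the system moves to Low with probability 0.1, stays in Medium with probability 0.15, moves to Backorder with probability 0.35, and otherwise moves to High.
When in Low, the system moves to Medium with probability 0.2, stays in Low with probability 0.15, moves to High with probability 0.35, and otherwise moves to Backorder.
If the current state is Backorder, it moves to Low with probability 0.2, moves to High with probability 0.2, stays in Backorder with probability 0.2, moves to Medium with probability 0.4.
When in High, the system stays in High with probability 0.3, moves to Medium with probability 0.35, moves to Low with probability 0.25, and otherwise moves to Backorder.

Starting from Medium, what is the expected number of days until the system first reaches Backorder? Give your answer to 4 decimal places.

3.9549

Let t(s) be the expected number of days to first reach Backorder from state s, with t(Backorder) = 0. Conditioning on the first day:
t(Medium) = 1 + 0.15·t(Medium) + 0.1·t(Low) + 0.4·t(High)
t(Low) = 1 + 0.2·t(Medium) + 0.15·t(Low) + 0.35·t(High)
t(High) = 1 + 0.35·t(Medium) + 0.25·t(Low) + 0.3·t(High)
Solving: t(Medium) = 3.9549, t(Low) = 4.1146, t(High) = 4.8755.
Expected days from Medium to Backorder: 3.9549.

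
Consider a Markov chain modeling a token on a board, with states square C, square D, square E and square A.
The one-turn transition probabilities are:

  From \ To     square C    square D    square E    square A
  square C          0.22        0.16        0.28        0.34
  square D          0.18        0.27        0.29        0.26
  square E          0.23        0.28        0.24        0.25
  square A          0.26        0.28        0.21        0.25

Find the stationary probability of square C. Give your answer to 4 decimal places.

Let the stationary distribution be π with π = πP and π_1 + π_2 + π_3 + π_4 = 1.
π_1 = 0.22·π_1 + 0.18·π_2 + 0.23·π_3 + 0.26·π_4
π_2 = 0.16·π_1 + 0.27·π_2 + 0.28·π_3 + 0.28·π_4
π_3 = 0.28·π_1 + 0.29·π_2 + 0.24·π_3 + 0.21·π_4
Solving with the normalization constraint gives π = (0.2234, 0.2507, 0.2533, 0.2726).
So the stationary probability of square C is 0.2234.

0.2234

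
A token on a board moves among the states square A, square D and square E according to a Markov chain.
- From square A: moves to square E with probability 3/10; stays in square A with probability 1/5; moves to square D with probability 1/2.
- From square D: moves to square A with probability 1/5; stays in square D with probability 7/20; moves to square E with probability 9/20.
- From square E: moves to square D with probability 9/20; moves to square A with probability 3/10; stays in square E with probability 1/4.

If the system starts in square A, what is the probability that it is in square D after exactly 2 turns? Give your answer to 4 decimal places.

Sum over the intermediate state after 1 turn:
P = P(square A→square A)·P(square A→square D) + P(square A→square D)·P(square D→square D) + P(square A→square E)·P(square E→square D)
  = 0.2×0.5 + 0.5×0.35 + 0.3×0.45
  = 0.1000 + 0.1750 + 0.1350 = 0.4100

0.4100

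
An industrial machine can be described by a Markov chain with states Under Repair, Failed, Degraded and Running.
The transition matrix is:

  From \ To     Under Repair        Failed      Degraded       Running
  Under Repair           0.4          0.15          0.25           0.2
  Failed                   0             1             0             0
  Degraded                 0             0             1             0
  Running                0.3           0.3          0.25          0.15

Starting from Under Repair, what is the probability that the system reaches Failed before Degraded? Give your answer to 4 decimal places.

Let h(s) be the probability of absorption at Failed starting from transient state s. Then h(Failed) = 1 and h(Degraded) = 0. By first-step analysis:
h(Under Repair) = 0.4·h(Under Repair) + 0.15·1 + 0.25·0 + 0.2·h(Running)
h(Running) = 0.3·h(Under Repair) + 0.3·1 + 0.25·0 + 0.15·h(Running)
Solving: h(Under Repair) = 0.4167, h(Running) = 0.5000.
Starting from Under Repair, the probability is 0.4167.

0.4167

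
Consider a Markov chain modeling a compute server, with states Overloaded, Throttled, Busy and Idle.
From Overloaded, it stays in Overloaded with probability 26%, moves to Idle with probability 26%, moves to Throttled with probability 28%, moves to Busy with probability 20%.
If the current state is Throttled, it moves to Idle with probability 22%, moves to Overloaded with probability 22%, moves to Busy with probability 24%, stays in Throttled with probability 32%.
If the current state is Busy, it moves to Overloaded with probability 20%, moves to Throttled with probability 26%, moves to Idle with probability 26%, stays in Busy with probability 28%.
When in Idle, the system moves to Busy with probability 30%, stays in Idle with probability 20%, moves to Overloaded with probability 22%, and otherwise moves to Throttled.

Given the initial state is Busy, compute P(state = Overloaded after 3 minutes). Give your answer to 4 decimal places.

0.2237

Propagate the distribution vector 3 minutes from Busy.
After 0 minutes: (0.0000, 0.0000, 1.0000, 0.0000)
After 1 minute: (0.2000, 0.2600, 0.2800, 0.2600)
After 2 minutes: (0.2224, 0.2848, 0.2588, 0.2340)
After 3 minutes: (0.2237, 0.2862, 0.2555, 0.2346)
P(in Overloaded after 3 minutes) = 0.2237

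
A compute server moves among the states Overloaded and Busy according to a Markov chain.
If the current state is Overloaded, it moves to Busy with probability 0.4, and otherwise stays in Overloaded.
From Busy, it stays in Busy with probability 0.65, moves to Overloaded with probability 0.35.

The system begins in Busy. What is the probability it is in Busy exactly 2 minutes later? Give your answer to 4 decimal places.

0.5625

Sum over the intermediate state after 1 minute:
P = P(Busy→Overloaded)·P(Overloaded→Busy) + P(Busy→Busy)·P(Busy→Busy)
  = 0.35×0.4 + 0.65×0.65
  = 0.1400 + 0.4225 = 0.5625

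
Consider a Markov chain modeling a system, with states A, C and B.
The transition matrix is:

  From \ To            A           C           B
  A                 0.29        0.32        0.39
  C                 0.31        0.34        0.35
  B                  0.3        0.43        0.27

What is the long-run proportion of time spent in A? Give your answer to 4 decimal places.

Let the stationary distribution be π with π = πP and π_1 + π_2 + π_3 = 1.
π_1 = 0.29·π_1 + 0.31·π_2 + 0.3·π_3
π_2 = 0.32·π_1 + 0.34·π_2 + 0.43·π_3
Solving with the normalization constraint gives π = (0.3006, 0.3642, 0.3352).
So the stationary probability of A is 0.3006.

0.3006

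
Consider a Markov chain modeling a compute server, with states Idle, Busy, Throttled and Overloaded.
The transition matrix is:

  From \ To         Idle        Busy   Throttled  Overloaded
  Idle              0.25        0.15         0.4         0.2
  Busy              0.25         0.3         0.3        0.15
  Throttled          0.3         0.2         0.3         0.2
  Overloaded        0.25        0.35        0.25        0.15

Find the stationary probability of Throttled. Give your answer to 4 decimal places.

0.3176

Let the stationary distribution be π with π = πP and π_1 + π_2 + π_3 + π_4 = 1.
π_1 = 0.25·π_1 + 0.25·π_2 + 0.3·π_3 + 0.25·π_4
π_2 = 0.15·π_1 + 0.3·π_2 + 0.2·π_3 + 0.35·π_4
π_3 = 0.4·π_1 + 0.3·π_2 + 0.3·π_3 + 0.25·π_4
Solving with the normalization constraint gives π = (0.2659, 0.2373, 0.3176, 0.1792).
So the stationary probability of Throttled is 0.3176.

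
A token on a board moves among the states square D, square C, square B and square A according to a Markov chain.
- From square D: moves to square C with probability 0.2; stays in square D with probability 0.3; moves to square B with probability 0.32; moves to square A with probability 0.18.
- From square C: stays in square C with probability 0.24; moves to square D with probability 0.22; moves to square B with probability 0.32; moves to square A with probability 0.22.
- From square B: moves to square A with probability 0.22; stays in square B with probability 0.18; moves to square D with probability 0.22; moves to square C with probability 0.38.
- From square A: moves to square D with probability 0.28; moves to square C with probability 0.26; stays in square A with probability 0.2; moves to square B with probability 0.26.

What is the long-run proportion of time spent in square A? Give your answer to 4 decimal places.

0.2058

Let the stationary distribution be π with π = πP and π_1 + π_2 + π_3 + π_4 = 1.
π_1 = 0.3·π_1 + 0.22·π_2 + 0.22·π_3 + 0.28·π_4
π_2 = 0.2·π_1 + 0.24·π_2 + 0.38·π_3 + 0.26·π_4
π_3 = 0.32·π_1 + 0.32·π_2 + 0.18·π_3 + 0.26·π_4
Solving with the normalization constraint gives π = (0.2526, 0.2718, 0.2699, 0.2058).
So the stationary probability of square A is 0.2058.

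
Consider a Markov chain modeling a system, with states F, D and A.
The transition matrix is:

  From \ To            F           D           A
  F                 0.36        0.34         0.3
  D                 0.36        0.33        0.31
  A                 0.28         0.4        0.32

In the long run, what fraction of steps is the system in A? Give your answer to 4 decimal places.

0.3097

Let the stationary distribution be π with π = πP and π_1 + π_2 + π_3 = 1.
π_1 = 0.36·π_1 + 0.36·π_2 + 0.28·π_3
π_2 = 0.34·π_1 + 0.33·π_2 + 0.4·π_3
Solving with the normalization constraint gives π = (0.3352, 0.3550, 0.3097).
So the stationary probability of A is 0.3097.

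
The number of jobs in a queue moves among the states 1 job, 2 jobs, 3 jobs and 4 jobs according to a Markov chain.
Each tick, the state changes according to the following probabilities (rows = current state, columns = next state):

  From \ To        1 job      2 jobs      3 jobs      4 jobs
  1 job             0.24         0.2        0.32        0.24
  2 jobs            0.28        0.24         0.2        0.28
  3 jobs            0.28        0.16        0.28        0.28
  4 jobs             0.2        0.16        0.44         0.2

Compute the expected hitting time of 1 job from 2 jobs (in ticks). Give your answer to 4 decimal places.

Let t(s) be the expected number of ticks to first reach 1 job from state s, with t(1 job) = 0. Conditioning on the first tick:
t(2 jobs) = 1 + 0.24·t(2 jobs) + 0.2·t(3 jobs) + 0.28·t(4 jobs)
t(3 jobs) = 1 + 0.16·t(2 jobs) + 0.28·t(3 jobs) + 0.28·t(4 jobs)
t(4 jobs) = 1 + 0.16·t(2 jobs) + 0.44·t(3 jobs) + 0.2·t(4 jobs)
Solving: t(2 jobs) = 3.8571, t(3 jobs) = 3.8571, t(4 jobs) = 4.1429.
Expected ticks from 2 jobs to 1 job: 3.8571.

3.8571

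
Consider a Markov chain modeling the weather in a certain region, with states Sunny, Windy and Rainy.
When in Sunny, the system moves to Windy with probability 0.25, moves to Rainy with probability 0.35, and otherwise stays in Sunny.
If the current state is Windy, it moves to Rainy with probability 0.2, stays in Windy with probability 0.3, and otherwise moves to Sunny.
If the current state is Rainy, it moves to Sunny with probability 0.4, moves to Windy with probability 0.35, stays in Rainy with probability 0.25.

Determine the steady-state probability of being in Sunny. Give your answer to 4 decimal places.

Let the stationary distribution be π with π = πP and π_1 + π_2 + π_3 = 1.
π_1 = 0.4·π_1 + 0.5·π_2 + 0.4·π_3
π_2 = 0.25·π_1 + 0.3·π_2 + 0.35·π_3
Solving with the normalization constraint gives π = (0.4292, 0.2925, 0.2783).
So the stationary probability of Sunny is 0.4292.

0.4292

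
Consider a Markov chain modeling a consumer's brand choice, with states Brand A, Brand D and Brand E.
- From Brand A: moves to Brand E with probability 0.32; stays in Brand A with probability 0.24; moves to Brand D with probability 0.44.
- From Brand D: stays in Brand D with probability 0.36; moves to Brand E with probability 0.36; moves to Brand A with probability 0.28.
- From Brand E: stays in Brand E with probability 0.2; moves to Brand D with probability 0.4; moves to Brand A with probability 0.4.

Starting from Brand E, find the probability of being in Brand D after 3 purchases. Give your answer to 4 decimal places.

0.3955

Propagate the distribution vector 3 purchases from Brand E.
After 0 purchases: (0.0000, 0.0000, 1.0000)
After 1 purchase: (0.4000, 0.4000, 0.2000)
After 2 purchases: (0.2880, 0.4000, 0.3120)
After 3 purchases: (0.3059, 0.3955, 0.2986)
P(in Brand D after 3 purchases) = 0.3955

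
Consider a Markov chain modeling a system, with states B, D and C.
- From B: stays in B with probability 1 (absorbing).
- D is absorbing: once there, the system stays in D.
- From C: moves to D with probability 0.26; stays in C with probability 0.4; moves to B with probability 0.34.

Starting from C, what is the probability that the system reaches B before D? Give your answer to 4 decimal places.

0.5667

Let h(s) be the probability of absorption at B starting from transient state s. Then h(B) = 1 and h(D) = 0. By first-step analysis:
h(C) = 0.34·1 + 0.26·0 + 0.4·h(C)
Solving: h(C) = 0.5667.
Starting from C, the probability is 0.5667.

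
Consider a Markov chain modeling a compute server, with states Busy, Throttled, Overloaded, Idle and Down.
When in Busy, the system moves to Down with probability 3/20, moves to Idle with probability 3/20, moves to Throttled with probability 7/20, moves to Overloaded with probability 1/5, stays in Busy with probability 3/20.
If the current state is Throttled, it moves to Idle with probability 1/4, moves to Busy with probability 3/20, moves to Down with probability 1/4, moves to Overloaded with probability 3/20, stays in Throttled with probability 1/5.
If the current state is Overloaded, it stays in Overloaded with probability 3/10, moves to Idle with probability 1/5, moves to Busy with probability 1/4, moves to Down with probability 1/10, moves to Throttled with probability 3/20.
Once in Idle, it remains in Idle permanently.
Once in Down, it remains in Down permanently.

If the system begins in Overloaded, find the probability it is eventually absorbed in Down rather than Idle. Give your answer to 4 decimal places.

Let h(s) be the probability of absorption at Down starting from transient state s. Then h(Down) = 1 and h(Idle) = 0. By first-step analysis:
h(Busy) = 0.15·h(Busy) + 0.35·h(Throttled) + 0.2·h(Overloaded) + 0.15·0 + 0.15·1
h(Throttled) = 0.15·h(Busy) + 0.2·h(Throttled) + 0.15·h(Overloaded) + 0.25·0 + 0.25·1
h(Overloaded) = 0.25·h(Busy) + 0.15·h(Throttled) + 0.3·h(Overloaded) + 0.2·0 + 0.1·1
Solving: h(Busy) = 0.4707, h(Throttled) = 0.4783, h(Overloaded) = 0.4134.
Starting from Overloaded, the probability is 0.4134.

0.4134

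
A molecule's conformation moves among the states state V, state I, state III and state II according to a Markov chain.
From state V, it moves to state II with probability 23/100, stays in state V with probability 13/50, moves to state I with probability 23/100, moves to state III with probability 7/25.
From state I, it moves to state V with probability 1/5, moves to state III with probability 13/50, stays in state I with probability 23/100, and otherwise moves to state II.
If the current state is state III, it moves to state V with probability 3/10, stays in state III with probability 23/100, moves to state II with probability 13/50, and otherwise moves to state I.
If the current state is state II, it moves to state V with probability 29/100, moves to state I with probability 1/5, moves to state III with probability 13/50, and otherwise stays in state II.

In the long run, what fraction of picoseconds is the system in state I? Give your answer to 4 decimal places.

0.2170

Let the stationary distribution be π with π = πP and π_1 + π_2 + π_3 + π_4 = 1.
π_1 = 0.26·π_1 + 0.2·π_2 + 0.3·π_3 + 0.29·π_4
π_2 = 0.23·π_1 + 0.23·π_2 + 0.21·π_3 + 0.2·π_4
π_3 = 0.28·π_1 + 0.26·π_2 + 0.23·π_3 + 0.26·π_4
Solving with the normalization constraint gives π = (0.2651, 0.2170, 0.2576, 0.2603).
So the stationary probability of state I is 0.2170.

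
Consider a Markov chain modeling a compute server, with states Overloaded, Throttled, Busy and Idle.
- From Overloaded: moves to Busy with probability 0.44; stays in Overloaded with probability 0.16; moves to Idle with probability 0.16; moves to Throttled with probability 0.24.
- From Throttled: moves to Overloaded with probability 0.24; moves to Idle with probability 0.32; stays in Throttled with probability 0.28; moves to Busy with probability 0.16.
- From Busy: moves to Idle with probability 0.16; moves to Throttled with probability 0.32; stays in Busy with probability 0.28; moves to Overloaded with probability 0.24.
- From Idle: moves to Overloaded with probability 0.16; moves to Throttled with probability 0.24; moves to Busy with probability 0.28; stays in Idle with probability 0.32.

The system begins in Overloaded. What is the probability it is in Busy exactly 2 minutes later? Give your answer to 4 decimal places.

Propagate the distribution vector 2 minutes from Overloaded.
After 0 minutes: (1.0000, 0.0000, 0.0000, 0.0000)
After 1 minute: (0.1600, 0.2400, 0.4400, 0.1600)
After 2 minutes: (0.2144, 0.2848, 0.2768, 0.2240)
P(in Busy after 2 minutes) = 0.2768

0.2768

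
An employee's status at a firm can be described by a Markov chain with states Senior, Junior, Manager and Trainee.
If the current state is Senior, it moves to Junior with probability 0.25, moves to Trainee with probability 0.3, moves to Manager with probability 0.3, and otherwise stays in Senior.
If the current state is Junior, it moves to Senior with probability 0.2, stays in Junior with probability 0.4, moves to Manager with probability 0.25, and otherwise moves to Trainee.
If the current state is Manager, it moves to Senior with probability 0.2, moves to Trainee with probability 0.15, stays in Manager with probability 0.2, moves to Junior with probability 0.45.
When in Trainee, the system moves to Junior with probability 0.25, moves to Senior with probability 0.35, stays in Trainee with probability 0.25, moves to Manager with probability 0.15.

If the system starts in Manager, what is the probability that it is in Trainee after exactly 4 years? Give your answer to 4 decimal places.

Propagate the distribution vector 4 years from Manager.
After 0 years: (0.0000, 0.0000, 1.0000, 0.0000)
After 1 year: (0.2000, 0.4500, 0.2000, 0.1500)
After 2 years: (0.2125, 0.3575, 0.2350, 0.1950)
After 3 years: (0.2186, 0.3506, 0.2294, 0.2014)
After 4 years: (0.2193, 0.3485, 0.2293, 0.2029)
P(in Trainee after 4 years) = 0.2029

0.2029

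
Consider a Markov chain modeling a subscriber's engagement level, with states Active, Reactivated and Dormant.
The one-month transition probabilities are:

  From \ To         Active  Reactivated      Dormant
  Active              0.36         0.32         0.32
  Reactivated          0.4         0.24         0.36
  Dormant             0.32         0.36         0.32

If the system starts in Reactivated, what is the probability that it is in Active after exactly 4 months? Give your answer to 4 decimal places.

Propagate the distribution vector 4 months from Reactivated.
After 0 months: (0.0000, 1.0000, 0.0000)
After 1 month: (0.4000, 0.2400, 0.3600)
After 2 months: (0.3552, 0.3152, 0.3296)
After 3 months: (0.3594, 0.3080, 0.3326)
After 4 months: (0.3590, 0.3087, 0.3323)
P(in Active after 4 months) = 0.3590

0.3590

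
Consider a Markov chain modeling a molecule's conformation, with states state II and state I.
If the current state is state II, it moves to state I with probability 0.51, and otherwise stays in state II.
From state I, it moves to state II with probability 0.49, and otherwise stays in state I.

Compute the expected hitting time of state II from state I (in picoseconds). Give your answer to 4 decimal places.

2.0408

Let t(s) be the expected number of picoseconds to first reach state II from state s, with t(state II) = 0. Conditioning on the first picosecond:
t(state I) = 1 + 0.51·t(state I)
Solving: t(state I) = 2.0408.
Expected picoseconds from state I to state II: 2.0408.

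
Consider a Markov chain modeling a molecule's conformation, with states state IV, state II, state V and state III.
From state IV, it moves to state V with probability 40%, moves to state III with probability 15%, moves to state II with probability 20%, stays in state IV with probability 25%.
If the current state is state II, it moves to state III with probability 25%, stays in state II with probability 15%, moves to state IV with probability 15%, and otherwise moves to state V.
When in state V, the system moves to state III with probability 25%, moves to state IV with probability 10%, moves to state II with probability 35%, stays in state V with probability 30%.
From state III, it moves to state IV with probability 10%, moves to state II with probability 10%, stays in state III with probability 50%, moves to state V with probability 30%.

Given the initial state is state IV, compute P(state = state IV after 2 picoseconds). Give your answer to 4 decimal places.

0.1475

Propagate the distribution vector 2 picoseconds from state IV.
After 0 picoseconds: (1.0000, 0.0000, 0.0000, 0.0000)
After 1 picosecond: (0.2500, 0.2000, 0.4000, 0.1500)
After 2 picoseconds: (0.1475, 0.2350, 0.3550, 0.2625)
P(in state IV after 2 picoseconds) = 0.1475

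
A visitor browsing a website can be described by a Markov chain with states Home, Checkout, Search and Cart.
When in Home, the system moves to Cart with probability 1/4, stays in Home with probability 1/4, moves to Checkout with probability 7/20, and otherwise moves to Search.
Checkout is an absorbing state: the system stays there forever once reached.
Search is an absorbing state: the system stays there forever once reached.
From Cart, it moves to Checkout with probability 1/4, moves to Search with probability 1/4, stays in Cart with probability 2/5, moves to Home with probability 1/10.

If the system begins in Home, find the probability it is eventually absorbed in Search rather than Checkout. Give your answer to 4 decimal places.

0.3588

Let h(s) be the probability of absorption at Search starting from transient state s. Then h(Search) = 1 and h(Checkout) = 0. By first-step analysis:
h(Home) = 0.25·h(Home) + 0.35·0 + 0.15·1 + 0.25·h(Cart)
h(Cart) = 0.1·h(Home) + 0.25·0 + 0.25·1 + 0.4·h(Cart)
Solving: h(Home) = 0.3588, h(Cart) = 0.4765.
Starting from Home, the probability is 0.3588.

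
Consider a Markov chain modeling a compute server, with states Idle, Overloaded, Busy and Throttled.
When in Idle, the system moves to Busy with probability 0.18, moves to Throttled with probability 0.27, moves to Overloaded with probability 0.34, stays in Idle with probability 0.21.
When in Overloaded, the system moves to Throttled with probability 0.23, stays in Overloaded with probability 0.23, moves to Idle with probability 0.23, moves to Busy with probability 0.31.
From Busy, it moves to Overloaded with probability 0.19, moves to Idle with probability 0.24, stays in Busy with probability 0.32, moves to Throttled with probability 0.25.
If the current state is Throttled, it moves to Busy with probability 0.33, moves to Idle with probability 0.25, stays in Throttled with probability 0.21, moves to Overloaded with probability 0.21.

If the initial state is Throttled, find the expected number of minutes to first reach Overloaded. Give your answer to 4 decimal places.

4.2543

Let t(s) be the expected number of minutes to first reach Overloaded from state s, with t(Overloaded) = 0. Conditioning on the first minute:
t(Idle) = 1 + 0.21·t(Idle) + 0.18·t(Busy) + 0.27·t(Throttled)
t(Busy) = 1 + 0.24·t(Idle) + 0.32·t(Busy) + 0.25·t(Throttled)
t(Throttled) = 1 + 0.25·t(Idle) + 0.33·t(Busy) + 0.21·t(Throttled)
Solving: t(Idle) = 3.7096, t(Busy) = 4.3439, t(Throttled) = 4.2543.
Expected minutes from Throttled to Overloaded: 4.2543.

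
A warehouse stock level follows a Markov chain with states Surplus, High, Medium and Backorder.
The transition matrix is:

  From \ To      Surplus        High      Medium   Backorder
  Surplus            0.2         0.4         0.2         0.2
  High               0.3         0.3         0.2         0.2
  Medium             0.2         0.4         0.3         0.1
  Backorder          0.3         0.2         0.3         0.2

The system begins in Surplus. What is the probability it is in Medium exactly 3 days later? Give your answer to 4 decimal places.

0.2420

Propagate the distribution vector 3 days from Surplus.
After 0 days: (1.0000, 0.0000, 0.0000, 0.0000)
After 1 day: (0.2000, 0.4000, 0.2000, 0.2000)
After 2 days: (0.2600, 0.3200, 0.2400, 0.1800)
After 3 days: (0.2500, 0.3320, 0.2420, 0.1760)
P(in Medium after 3 days) = 0.2420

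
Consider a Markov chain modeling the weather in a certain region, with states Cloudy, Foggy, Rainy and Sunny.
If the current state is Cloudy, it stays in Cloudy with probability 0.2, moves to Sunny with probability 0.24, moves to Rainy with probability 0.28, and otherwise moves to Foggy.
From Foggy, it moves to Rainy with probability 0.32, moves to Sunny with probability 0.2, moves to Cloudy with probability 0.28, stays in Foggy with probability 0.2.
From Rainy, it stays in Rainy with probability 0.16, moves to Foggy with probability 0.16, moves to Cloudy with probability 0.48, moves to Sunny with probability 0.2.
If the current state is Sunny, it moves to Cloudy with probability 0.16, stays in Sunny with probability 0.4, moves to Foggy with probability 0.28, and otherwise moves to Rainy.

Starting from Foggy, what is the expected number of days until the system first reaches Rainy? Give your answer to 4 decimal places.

Let t(s) be the expected number of days to first reach Rainy from state s, with t(Rainy) = 0. Conditioning on the first day:
t(Cloudy) = 1 + 0.2·t(Cloudy) + 0.28·t(Foggy) + 0.24·t(Sunny)
t(Foggy) = 1 + 0.28·t(Cloudy) + 0.2·t(Foggy) + 0.2·t(Sunny)
t(Sunny) = 1 + 0.16·t(Cloudy) + 0.28·t(Foggy) + 0.4·t(Sunny)
Solving: t(Cloudy) = 3.8825, t(Foggy) = 3.7182, t(Sunny) = 4.4371.
Expected days from Foggy to Rainy: 3.7182.

3.7182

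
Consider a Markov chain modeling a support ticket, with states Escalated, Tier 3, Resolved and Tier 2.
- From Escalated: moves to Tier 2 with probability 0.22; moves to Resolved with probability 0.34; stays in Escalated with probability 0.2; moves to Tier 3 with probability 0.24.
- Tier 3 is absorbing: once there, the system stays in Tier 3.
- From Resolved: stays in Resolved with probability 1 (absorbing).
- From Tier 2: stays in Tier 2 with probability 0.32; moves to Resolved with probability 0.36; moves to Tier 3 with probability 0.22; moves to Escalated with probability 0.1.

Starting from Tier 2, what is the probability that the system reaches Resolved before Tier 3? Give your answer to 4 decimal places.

0.6169

Let h(s) be the probability of absorption at Resolved starting from transient state s. Then h(Resolved) = 1 and h(Tier 3) = 0. By first-step analysis:
h(Escalated) = 0.2·h(Escalated) + 0.24·0 + 0.34·1 + 0.22·h(Tier 2)
h(Tier 2) = 0.1·h(Escalated) + 0.22·0 + 0.36·1 + 0.32·h(Tier 2)
Solving: h(Escalated) = 0.5946, h(Tier 2) = 0.6169.
Starting from Tier 2, the probability is 0.6169.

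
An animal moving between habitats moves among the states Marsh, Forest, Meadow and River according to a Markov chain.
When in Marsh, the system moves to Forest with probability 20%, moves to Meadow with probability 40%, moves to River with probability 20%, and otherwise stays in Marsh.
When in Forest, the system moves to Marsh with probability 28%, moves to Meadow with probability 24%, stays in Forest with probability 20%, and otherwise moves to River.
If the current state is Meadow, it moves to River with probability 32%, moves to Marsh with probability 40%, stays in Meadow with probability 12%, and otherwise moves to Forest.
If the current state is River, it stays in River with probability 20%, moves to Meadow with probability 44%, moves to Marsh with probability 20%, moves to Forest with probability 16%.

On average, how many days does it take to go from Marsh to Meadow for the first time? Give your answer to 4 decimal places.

2.6456

Let t(s) be the expected number of days to first reach Meadow from state s, with t(Meadow) = 0. Conditioning on the first day:
t(Marsh) = 1 + 0.2·t(Marsh) + 0.2·t(Forest) + 0.2·t(River)
t(Forest) = 1 + 0.28·t(Marsh) + 0.2·t(Forest) + 0.28·t(River)
t(River) = 1 + 0.2·t(Marsh) + 0.16·t(Forest) + 0.2·t(River)
Solving: t(Marsh) = 2.6456, t(Forest) = 3.0591, t(River) = 2.5232.
Expected days from Marsh to Meadow: 2.6456.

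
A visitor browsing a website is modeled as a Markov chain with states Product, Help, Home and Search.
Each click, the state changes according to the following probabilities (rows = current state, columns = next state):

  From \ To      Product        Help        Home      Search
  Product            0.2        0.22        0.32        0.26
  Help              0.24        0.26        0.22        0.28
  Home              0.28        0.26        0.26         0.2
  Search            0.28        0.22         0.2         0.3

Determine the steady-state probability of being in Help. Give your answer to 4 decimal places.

Let the stationary distribution be π with π = πP and π_1 + π_2 + π_3 + π_4 = 1.
π_1 = 0.2·π_1 + 0.24·π_2 + 0.28·π_3 + 0.28·π_4
π_2 = 0.22·π_1 + 0.26·π_2 + 0.26·π_3 + 0.22·π_4
π_3 = 0.32·π_1 + 0.22·π_2 + 0.26·π_3 + 0.2·π_4
Solving with the normalization constraint gives π = (0.2504, 0.2396, 0.2498, 0.2602).
So the stationary probability of Help is 0.2396.

0.2396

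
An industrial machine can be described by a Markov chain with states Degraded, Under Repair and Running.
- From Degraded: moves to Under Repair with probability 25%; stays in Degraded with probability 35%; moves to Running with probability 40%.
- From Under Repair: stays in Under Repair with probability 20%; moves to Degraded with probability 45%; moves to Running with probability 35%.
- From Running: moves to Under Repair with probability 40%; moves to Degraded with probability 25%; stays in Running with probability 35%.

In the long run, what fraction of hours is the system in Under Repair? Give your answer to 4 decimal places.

0.2905

Let the stationary distribution be π with π = πP and π_1 + π_2 + π_3 = 1.
π_1 = 0.35·π_1 + 0.45·π_2 + 0.25·π_3
π_2 = 0.25·π_1 + 0.2·π_2 + 0.4·π_3
Solving with the normalization constraint gives π = (0.3423, 0.2905, 0.3671).
So the stationary probability of Under Repair is 0.2905.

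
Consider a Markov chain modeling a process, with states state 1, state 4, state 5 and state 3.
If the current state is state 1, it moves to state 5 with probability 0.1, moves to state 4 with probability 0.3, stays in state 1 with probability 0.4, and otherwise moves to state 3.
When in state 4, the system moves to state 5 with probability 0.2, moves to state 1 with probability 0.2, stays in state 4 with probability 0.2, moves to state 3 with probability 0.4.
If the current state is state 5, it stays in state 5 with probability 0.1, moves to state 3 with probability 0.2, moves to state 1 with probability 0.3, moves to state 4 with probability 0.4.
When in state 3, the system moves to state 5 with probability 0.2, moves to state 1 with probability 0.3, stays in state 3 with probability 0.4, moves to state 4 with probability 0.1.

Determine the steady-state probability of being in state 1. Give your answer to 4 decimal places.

Let the stationary distribution be π with π = πP and π_1 + π_2 + π_3 + π_4 = 1.
π_1 = 0.4·π_1 + 0.2·π_2 + 0.3·π_3 + 0.3·π_4
π_2 = 0.3·π_1 + 0.2·π_2 + 0.4·π_3 + 0.1·π_4
π_3 = 0.1·π_1 + 0.2·π_2 + 0.1·π_3 + 0.2·π_4
Solving with the normalization constraint gives π = (0.3077, 0.2308, 0.1538, 0.3077).
So the stationary probability of state 1 is 0.3077.

0.3077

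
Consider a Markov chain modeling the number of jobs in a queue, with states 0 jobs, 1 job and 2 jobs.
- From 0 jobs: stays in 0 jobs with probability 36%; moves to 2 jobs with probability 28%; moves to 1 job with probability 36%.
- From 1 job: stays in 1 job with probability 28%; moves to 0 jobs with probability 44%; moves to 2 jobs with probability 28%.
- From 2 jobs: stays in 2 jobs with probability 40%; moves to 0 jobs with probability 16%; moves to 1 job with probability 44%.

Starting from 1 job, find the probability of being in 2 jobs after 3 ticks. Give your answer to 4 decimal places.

0.3176

Propagate the distribution vector 3 ticks from 1 job.
After 0 ticks: (0.0000, 1.0000, 0.0000)
After 1 tick: (0.4400, 0.2800, 0.2800)
After 2 ticks: (0.3264, 0.3600, 0.3136)
After 3 ticks: (0.3261, 0.3563, 0.3176)
P(in 2 jobs after 3 ticks) = 0.3176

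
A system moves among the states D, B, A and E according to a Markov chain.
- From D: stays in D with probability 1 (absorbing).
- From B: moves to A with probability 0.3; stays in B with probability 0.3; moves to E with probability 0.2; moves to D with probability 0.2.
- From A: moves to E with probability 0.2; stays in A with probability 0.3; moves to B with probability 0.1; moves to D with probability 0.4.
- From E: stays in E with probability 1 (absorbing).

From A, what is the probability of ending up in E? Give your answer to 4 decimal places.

0.3478

Let h(s) be the probability of absorption at E starting from transient state s. Then h(E) = 1 and h(D) = 0. By first-step analysis:
h(B) = 0.2·0 + 0.3·h(B) + 0.3·h(A) + 0.2·1
h(A) = 0.4·0 + 0.1·h(B) + 0.3·h(A) + 0.2·1
Solving: h(B) = 0.4348, h(A) = 0.3478.
Starting from A, the probability is 0.3478.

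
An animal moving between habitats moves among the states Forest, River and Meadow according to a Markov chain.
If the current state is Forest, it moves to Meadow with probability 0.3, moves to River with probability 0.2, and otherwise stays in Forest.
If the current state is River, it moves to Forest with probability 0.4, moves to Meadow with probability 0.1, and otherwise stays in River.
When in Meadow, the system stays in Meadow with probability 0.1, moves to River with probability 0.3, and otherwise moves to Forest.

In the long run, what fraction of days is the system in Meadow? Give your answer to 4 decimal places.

0.1977

Let the stationary distribution be π with π = πP and π_1 + π_2 + π_3 = 1.
π_1 = 0.5·π_1 + 0.4·π_2 + 0.6·π_3
π_2 = 0.2·π_1 + 0.5·π_2 + 0.3·π_3
Solving with the normalization constraint gives π = (0.4884, 0.3140, 0.1977).
So the stationary probability of Meadow is 0.1977.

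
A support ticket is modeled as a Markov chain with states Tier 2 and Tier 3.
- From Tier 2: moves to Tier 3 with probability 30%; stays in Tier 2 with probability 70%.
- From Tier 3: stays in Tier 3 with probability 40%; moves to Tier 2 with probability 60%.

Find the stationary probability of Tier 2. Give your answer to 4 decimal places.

0.6667

Let the stationary distribution be π with π = πP and π_1 + π_2 = 1.
π_1 = 0.7·π_1 + 0.6·π_2
Solving with the normalization constraint gives π = (0.6667, 0.3333).
So the stationary probability of Tier 2 is 0.6667.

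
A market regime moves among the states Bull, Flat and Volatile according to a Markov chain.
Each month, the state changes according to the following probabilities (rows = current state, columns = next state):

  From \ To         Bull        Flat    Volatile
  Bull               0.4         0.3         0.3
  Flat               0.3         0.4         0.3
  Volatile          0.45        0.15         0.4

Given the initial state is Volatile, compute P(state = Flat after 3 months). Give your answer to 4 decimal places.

0.2745

Propagate the distribution vector 3 months from Volatile.
After 0 months: (0.0000, 0.0000, 1.0000)
After 1 month: (0.4500, 0.1500, 0.4000)
After 2 months: (0.4050, 0.2550, 0.3400)
After 3 months: (0.3915, 0.2745, 0.3340)
P(in Flat after 3 months) = 0.2745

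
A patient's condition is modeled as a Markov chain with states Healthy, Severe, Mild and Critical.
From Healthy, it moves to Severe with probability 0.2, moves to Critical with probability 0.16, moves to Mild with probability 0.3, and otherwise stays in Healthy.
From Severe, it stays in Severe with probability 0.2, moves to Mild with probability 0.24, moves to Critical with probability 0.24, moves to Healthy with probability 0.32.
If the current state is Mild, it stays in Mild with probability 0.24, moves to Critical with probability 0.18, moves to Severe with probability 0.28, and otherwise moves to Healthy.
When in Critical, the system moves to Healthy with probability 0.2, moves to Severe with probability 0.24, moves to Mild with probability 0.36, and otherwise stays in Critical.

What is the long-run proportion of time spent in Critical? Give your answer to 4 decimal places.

0.1917

Let the stationary distribution be π with π = πP and π_1 + π_2 + π_3 + π_4 = 1.
π_1 = 0.34·π_1 + 0.32·π_2 + 0.3·π_3 + 0.2·π_4
π_2 = 0.2·π_1 + 0.2·π_2 + 0.28·π_3 + 0.24·π_4
π_3 = 0.3·π_1 + 0.24·π_2 + 0.24·π_3 + 0.36·π_4
Solving with the normalization constraint gives π = (0.2973, 0.2301, 0.2808, 0.1917).
So the stationary probability of Critical is 0.1917.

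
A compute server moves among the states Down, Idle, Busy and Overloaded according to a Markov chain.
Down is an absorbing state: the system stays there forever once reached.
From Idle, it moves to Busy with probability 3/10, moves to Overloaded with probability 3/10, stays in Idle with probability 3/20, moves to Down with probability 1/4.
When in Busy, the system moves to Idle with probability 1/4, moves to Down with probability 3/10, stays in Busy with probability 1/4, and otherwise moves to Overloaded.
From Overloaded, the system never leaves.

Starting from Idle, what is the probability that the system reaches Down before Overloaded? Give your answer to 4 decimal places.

Let h(s) be the probability of absorption at Down starting from transient state s. Then h(Down) = 1 and h(Overloaded) = 0. By first-step analysis:
h(Idle) = 0.25·1 + 0.15·h(Idle) + 0.3·h(Busy) + 0.3·0
h(Busy) = 0.3·1 + 0.25·h(Idle) + 0.25·h(Busy) + 0.2·0
Solving: h(Idle) = 0.4933, h(Busy) = 0.5644.
Starting from Idle, the probability is 0.4933.

0.4933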